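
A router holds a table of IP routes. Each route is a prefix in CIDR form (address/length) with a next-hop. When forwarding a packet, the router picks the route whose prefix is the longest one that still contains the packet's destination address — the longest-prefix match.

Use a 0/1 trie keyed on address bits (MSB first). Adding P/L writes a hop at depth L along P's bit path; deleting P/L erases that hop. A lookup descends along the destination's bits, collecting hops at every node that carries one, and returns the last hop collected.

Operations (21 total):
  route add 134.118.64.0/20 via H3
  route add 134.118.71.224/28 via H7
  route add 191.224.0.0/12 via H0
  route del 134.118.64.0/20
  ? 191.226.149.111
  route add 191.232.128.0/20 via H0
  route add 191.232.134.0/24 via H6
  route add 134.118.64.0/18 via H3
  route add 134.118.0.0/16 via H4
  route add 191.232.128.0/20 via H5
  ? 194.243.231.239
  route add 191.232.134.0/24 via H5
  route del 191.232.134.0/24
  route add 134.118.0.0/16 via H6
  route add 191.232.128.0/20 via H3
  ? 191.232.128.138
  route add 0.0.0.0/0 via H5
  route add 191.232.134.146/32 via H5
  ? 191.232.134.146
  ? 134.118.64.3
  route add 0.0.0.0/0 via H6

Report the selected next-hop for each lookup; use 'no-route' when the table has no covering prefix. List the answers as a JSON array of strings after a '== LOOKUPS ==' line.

Apply in order:
  + 134.118.64.0/20 (H3) depth=20
  + 134.118.71.224/28 (H7) depth=28
  + 191.224.0.0/12 (H0) depth=12
  del 134.118.64.0/20 (clear depth 20)
  lookup 191.226.149.111: bits 101111111110 walk d0:-→d1:-→d2:-→d3:-→d4:-→d5:-→d6:-→d7:-→d8:-→d9:-→d10:-→d11:-→d12:H0 -> H0
  + 191.232.128.0/20 (H0) depth=20
  + 191.232.134.0/24 (H6) depth=24
  + 134.118.64.0/18 (H3) depth=18
  + 134.118.0.0/16 (H4) depth=16
  + 191.232.128.0/20 (H5) depth=20
  lookup 194.243.231.239: bits 1 walk d0:-→d1:- -> no-route
  + 191.232.134.0/24 (H5) depth=24
  del 191.232.134.0/24 (clear depth 24)
  + 134.118.0.0/16 (H6) depth=16
  + 191.232.128.0/20 (H3) depth=20
  lookup 191.232.128.138: bits 101111111110100010000 walk d0:-→d1:-→d2:-→d3:-→d4:-→d5:-→d6:-→d7:-→d8:-→d9:-→d10:-→d11:-→d12:H0→d13:-→d14:-→d15:-→d16:-→d17:-→d18:-→d19:-→d20:H3→d21:- -> H3
  + 0.0.0.0/0 (H5) depth=0
  + 191.232.134.146/32 (H5) depth=32
  lookup 191.232.134.146: bits 10111111111010001000011010010010 walk d0:H5→d1:-→d2:-→d3:-→d4:-→d5:-→d6:-→d7:-→d8:-→d9:-→d10:-→d11:-→d12:H0→d13:-→d14:-→d15:-→d16:-→d17:-→d18:-→d19:-→d20:H3→d21:-→d22:-→d23:-→d24:-→d25:-→d26:-→d27:-→d28:-→d29:-→d30:-→d31:-→d32:H5 -> H5
  lookup 134.118.64.3: bits 100001100111011001000 walk d0:H5→d1:-→d2:-→d3:-→d4:-→d5:-→d6:-→d7:-→d8:-→d9:-→d10:-→d11:-→d12:-→d13:-→d14:-→d15:-→d16:H6→d17:-→d18:H3→d19:-→d20:-→d21:- -> H3
  + 0.0.0.0/0 (H6) depth=0

== LOOKUPS ==
["H0","no-route","H3","H5","H3"]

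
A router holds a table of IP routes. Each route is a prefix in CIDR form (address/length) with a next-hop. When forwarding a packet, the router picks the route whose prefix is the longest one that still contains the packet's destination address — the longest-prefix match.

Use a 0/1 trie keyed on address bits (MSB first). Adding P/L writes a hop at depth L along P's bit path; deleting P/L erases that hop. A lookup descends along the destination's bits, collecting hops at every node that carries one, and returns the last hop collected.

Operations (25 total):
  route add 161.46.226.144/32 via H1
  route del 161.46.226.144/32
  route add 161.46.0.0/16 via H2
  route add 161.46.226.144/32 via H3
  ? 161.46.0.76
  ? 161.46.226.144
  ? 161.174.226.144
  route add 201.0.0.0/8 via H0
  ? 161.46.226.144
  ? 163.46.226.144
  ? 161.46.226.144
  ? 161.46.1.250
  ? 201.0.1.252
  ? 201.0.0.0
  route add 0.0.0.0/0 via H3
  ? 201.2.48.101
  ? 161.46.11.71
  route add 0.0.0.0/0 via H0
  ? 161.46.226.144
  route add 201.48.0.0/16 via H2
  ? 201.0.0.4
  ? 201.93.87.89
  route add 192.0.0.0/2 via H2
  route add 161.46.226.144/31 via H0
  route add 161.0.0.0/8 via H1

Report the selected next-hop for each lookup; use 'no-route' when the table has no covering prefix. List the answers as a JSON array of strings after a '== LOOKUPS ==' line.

Apply in order:
  add 161.46.226.144/32 -> H1 at depth 32
  del 161.46.226.144/32 (clear depth 32)
  add 161.46.0.0/16 -> H2 at depth 16
  add 161.46.226.144/32 -> H3 at depth 32
  lookup 161.46.0.76: bits 1010000100101110 walk d0:-→d1:-→d2:-→d3:-→d4:-→d5:-→d6:-→d7:-→d8:-→d9:-→d10:-→d11:-→d12:-→d13:-→d14:-→d15:-→d16:H2 -> H2
  lookup 161.46.226.144: bits 10100001001011101110001010010000 walk d0:-→d1:-→d2:-→d3:-→d4:-→d5:-→d6:-→d7:-→d8:-→d9:-→d10:-→d11:-→d12:-→d13:-→d14:-→d15:-→d16:H2→d17:-→d18:-→d19:-→d20:-→d21:-→d22:-→d23:-→d24:-→d25:-→d26:-→d27:-→d28:-→d29:-→d30:-→d31:-→d32:H3 -> H3
  lookup 161.174.226.144: bits 10100001 walk d0:-→d1:-→d2:-→d3:-→d4:-→d5:-→d6:-→d7:-→d8:- -> no-route
  add 201.0.0.0/8 -> H0 at depth 8
  lookup 161.46.226.144: bits 10100001001011101110001010010000 walk d0:-→d1:-→d2:-→d3:-→d4:-→d5:-→d6:-→d7:-→d8:-→d9:-→d10:-→d11:-→d12:-→d13:-→d14:-→d15:-→d16:H2→d17:-→d18:-→d19:-→d20:-→d21:-→d22:-→d23:-→d24:-→d25:-→d26:-→d27:-→d28:-→d29:-→d30:-→d31:-→d32:H3 -> H3
  lookup 163.46.226.144: bits 101000 walk d0:-→d1:-→d2:-→d3:-→d4:-→d5:-→d6:- -> no-route
  lookup 161.46.226.144: bits 10100001001011101110001010010000 walk d0:-→d1:-→d2:-→d3:-→d4:-→d5:-→d6:-→d7:-→d8:-→d9:-→d10:-→d11:-→d12:-→d13:-→d14:-→d15:-→d16:H2→d17:-→d18:-→d19:-→d20:-→d21:-→d22:-→d23:-→d24:-→d25:-→d26:-→d27:-→d28:-→d29:-→d30:-→d31:-→d32:H3 -> H3
  lookup 161.46.1.250: bits 1010000100101110 walk d0:-→d1:-→d2:-→d3:-→d4:-→d5:-→d6:-→d7:-→d8:-→d9:-→d10:-→d11:-→d12:-→d13:-→d14:-→d15:-→d16:H2 -> H2
  lookup 201.0.1.252: bits 11001001 walk d0:-→d1:-→d2:-→d3:-→d4:-→d5:-→d6:-→d7:-→d8:H0 -> H0
  lookup 201.0.0.0: bits 11001001 walk d0:-→d1:-→d2:-→d3:-→d4:-→d5:-→d6:-→d7:-→d8:H0 -> H0
  add 0.0.0.0/0 -> H3 at depth 0
  lookup 201.2.48.101: bits 11001001 walk d0:H3→d1:-→d2:-→d3:-→d4:-→d5:-→d6:-→d7:-→d8:H0 -> H0
  lookup 161.46.11.71: bits 1010000100101110 walk d0:H3→d1:-→d2:-→d3:-→d4:-→d5:-→d6:-→d7:-→d8:-→d9:-→d10:-→d11:-→d12:-→d13:-→d14:-→d15:-→d16:H2 -> H2
  add 0.0.0.0/0 -> H0 at depth 0
  lookup 161.46.226.144: bits 10100001001011101110001010010000 walk d0:H0→d1:-→d2:-→d3:-→d4:-→d5:-→d6:-→d7:-→d8:-→d9:-→d10:-→d11:-→d12:-→d13:-→d14:-→d15:-→d16:H2→d17:-→d18:-→d19:-→d20:-→d21:-→d22:-→d23:-→d24:-→d25:-→d26:-→d27:-→d28:-→d29:-→d30:-→d31:-→d32:H3 -> H3
  add 201.48.0.0/16 -> H2 at depth 16
  lookup 201.0.0.4: bits 1100100100 walk d0:H0→d1:-→d2:-→d3:-→d4:-→d5:-→d6:-→d7:-→d8:H0→d9:-→d10:- -> H0
  lookup 201.93.87.89: bits 110010010 walk d0:H0→d1:-→d2:-→d3:-→d4:-→d5:-→d6:-→d7:-→d8:H0→d9:- -> H0
  add 192.0.0.0/2 -> H2 at depth 2
  add 161.46.226.144/31 -> H0 at depth 31
  add 161.0.0.0/8 -> H1 at depth 8

== LOOKUPS ==
["H2","H3","no-route","H3","no-route","H3","H2","H0","H0","H0","H2","H3","H0","H0"]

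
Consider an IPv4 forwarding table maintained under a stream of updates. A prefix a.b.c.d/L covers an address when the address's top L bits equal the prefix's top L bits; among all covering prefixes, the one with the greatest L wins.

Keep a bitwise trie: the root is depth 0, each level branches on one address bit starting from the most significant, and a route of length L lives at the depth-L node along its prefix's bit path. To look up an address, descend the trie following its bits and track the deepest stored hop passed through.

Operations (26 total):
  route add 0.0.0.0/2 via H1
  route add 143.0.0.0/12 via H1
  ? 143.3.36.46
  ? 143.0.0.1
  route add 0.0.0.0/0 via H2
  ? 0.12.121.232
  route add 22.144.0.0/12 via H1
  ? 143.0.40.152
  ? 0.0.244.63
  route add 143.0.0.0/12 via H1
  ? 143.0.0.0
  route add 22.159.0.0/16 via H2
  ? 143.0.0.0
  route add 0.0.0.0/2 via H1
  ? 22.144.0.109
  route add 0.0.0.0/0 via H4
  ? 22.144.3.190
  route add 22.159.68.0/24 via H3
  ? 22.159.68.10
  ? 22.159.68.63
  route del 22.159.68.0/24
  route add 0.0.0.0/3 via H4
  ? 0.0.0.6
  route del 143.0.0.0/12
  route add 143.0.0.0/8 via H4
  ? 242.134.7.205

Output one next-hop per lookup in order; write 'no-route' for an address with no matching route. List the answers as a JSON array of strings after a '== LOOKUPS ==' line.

Trace:
  add 0.0.0.0/2 -> H1 at depth 2
  add 143.0.0.0/12 -> H1 at depth 12
  lookup 143.3.36.46: bits 100011110000 walk d0:-→d1:-→d2:-→d3:-→d4:-→d5:-→d6:-→d7:-→d8:-→d9:-→d10:-→d11:-→d12:H1 -> H1
  lookup 143.0.0.1: bits 100011110000 walk d0:-→d1:-→d2:-→d3:-→d4:-→d5:-→d6:-→d7:-→d8:-→d9:-→d10:-→d11:-→d12:H1 -> H1
  add 0.0.0.0/0 -> H2 at depth 0
  lookup 0.12.121.232: bits 00 walk d0:H2→d1:-→d2:H1 -> H1
  add 22.144.0.0/12 -> H1 at depth 12
  lookup 143.0.40.152: bits 100011110000 walk d0:H2→d1:-→d2:-→d3:-→d4:-→d5:-→d6:-→d7:-→d8:-→d9:-→d10:-→d11:-→d12:H1 -> H1
  lookup 0.0.244.63: bits 000 walk d0:H2→d1:-→d2:H1→d3:- -> H1
  add 143.0.0.0/12 -> H1 at depth 12
  lookup 143.0.0.0: bits 100011110000 walk d0:H2→d1:-→d2:-→d3:-→d4:-→d5:-→d6:-→d7:-→d8:-→d9:-→d10:-→d11:-→d12:H1 -> H1
  add 22.159.0.0/16 -> H2 at depth 16
  lookup 143.0.0.0: bits 100011110000 walk d0:H2→d1:-→d2:-→d3:-→d4:-→d5:-→d6:-→d7:-→d8:-→d9:-→d10:-→d11:-→d12:H1 -> H1
  add 0.0.0.0/2 -> H1 at depth 2
  lookup 22.144.0.109: bits 000101101001 walk d0:H2→d1:-→d2:H1→d3:-→d4:-→d5:-→d6:-→d7:-→d8:-→d9:-→d10:-→d11:-→d12:H1 -> H1
  add 0.0.0.0/0 -> H4 at depth 0
  lookup 22.144.3.190: bits 000101101001 walk d0:H4→d1:-→d2:H1→d3:-→d4:-→d5:-→d6:-→d7:-→d8:-→d9:-→d10:-→d11:-→d12:H1 -> H1
  add 22.159.68.0/24 -> H3 at depth 24
  lookup 22.159.68.10: bits 000101101001111101000100 walk d0:H4→d1:-→d2:H1→d3:-→d4:-→d5:-→d6:-→d7:-→d8:-→d9:-→d10:-→d11:-→d12:H1→d13:-→d14:-→d15:-→d16:H2→d17:-→d18:-→d19:-→d20:-→d21:-→d22:-→d23:-→d24:H3 -> H3
  lookup 22.159.68.63: bits 000101101001111101000100 walk d0:H4→d1:-→d2:H1→d3:-→d4:-→d5:-→d6:-→d7:-→d8:-→d9:-→d10:-→d11:-→d12:H1→d13:-→d14:-→d15:-→d16:H2→d17:-→d18:-→d19:-→d20:-→d21:-→d22:-→d23:-→d24:H3 -> H3
  - 22.159.68.0/24 clear@24
  add 0.0.0.0/3 -> H4 at depth 3
  lookup 0.0.0.6: bits 000 walk d0:H4→d1:-→d2:H1→d3:H4 -> H4
  - 143.0.0.0/12 clear@12
  add 143.0.0.0/8 -> H4 at depth 8
  lookup 242.134.7.205: bits 1 walk d0:H4→d1:- -> H4

== LOOKUPS ==
["H1","H1","H1","H1","H1","H1","H1","H1","H1","H3","H3","H4","H4"]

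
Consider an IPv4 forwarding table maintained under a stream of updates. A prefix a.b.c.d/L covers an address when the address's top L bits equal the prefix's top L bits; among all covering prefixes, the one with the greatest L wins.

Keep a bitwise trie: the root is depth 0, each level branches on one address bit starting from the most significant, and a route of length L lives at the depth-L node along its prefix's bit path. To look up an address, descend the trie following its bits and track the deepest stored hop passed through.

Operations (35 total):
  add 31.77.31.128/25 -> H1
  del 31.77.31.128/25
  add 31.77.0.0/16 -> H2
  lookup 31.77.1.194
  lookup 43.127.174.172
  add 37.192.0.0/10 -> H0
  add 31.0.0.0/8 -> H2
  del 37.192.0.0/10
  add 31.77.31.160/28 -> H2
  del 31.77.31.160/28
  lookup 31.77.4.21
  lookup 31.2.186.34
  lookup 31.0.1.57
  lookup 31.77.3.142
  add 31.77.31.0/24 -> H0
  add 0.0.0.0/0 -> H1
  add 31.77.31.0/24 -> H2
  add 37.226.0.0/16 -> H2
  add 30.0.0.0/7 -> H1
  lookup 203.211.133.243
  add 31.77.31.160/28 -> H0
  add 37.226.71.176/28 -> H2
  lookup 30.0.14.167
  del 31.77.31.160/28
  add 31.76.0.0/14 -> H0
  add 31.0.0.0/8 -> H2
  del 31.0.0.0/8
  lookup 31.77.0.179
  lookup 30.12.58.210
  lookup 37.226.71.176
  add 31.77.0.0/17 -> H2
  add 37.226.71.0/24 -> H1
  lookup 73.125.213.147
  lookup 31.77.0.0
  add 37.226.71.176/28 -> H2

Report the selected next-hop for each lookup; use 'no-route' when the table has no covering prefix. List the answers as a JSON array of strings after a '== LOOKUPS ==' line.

Apply in order:
  + 31.77.31.128/25 (H1) depth=25
  del 31.77.31.128/25 (clear depth 25)
  + 31.77.0.0/16 (H2) depth=16
  Q 31.77.1.194: descend 0001111101001101000 ; hops seen [H2] ; pick H2
  Q 43.127.174.172: descend 00 ; hops seen [∅] ; pick no-route
  + 37.192.0.0/10 (H0) depth=10
  + 31.0.0.0/8 (H2) depth=8
  del 37.192.0.0/10 (clear depth 10)
  + 31.77.31.160/28 (H2) depth=28
  del 31.77.31.160/28 (clear depth 28)
  Q 31.77.4.21: descend 0001111101001101000 ; hops seen [H2,H2] ; pick H2
  Q 31.2.186.34: descend 000111110 ; hops seen [H2] ; pick H2
  Q 31.0.1.57: descend 000111110 ; hops seen [H2] ; pick H2
  Q 31.77.3.142: descend 0001111101001101000 ; hops seen [H2,H2] ; pick H2
  + 31.77.31.0/24 (H0) depth=24
  + 0.0.0.0/0 (H1) depth=0
  + 31.77.31.0/24 (H2) depth=24
  + 37.226.0.0/16 (H2) depth=16
  + 30.0.0.0/7 (H1) depth=7
  Q 203.211.133.243: descend ε ; hops seen [H1] ; pick H1
  + 31.77.31.160/28 (H0) depth=28
  + 37.226.71.176/28 (H2) depth=28
  Q 30.0.14.167: descend 0001111 ; hops seen [H1,H1] ; pick H1
  del 31.77.31.160/28 (clear depth 28)
  + 31.76.0.0/14 (H0) depth=14
  + 31.0.0.0/8 (H2) depth=8
  del 31.0.0.0/8 (clear depth 8)
  Q 31.77.0.179: descend 0001111101001101000 ; hops seen [H1,H1,H0,H2] ; pick H2
  Q 30.12.58.210: descend 0001111 ; hops seen [H1,H1] ; pick H1
  Q 37.226.71.176: descend 0010010111100010010001111011 ; hops seen [H1,H2,H2] ; pick H2
  + 31.77.0.0/17 (H2) depth=17
  + 37.226.71.0/24 (H1) depth=24
  Q 73.125.213.147: descend 0 ; hops seen [H1] ; pick H1
  Q 31.77.0.0: descend 0001111101001101000 ; hops seen [H1,H1,H0,H2,H2] ; pick H2
  + 37.226.71.176/28 (H2) depth=28

== LOOKUPS ==
["H2","no-route","H2","H2","H2","H2","H1","H1","H2","H1","H2","H1","H2"]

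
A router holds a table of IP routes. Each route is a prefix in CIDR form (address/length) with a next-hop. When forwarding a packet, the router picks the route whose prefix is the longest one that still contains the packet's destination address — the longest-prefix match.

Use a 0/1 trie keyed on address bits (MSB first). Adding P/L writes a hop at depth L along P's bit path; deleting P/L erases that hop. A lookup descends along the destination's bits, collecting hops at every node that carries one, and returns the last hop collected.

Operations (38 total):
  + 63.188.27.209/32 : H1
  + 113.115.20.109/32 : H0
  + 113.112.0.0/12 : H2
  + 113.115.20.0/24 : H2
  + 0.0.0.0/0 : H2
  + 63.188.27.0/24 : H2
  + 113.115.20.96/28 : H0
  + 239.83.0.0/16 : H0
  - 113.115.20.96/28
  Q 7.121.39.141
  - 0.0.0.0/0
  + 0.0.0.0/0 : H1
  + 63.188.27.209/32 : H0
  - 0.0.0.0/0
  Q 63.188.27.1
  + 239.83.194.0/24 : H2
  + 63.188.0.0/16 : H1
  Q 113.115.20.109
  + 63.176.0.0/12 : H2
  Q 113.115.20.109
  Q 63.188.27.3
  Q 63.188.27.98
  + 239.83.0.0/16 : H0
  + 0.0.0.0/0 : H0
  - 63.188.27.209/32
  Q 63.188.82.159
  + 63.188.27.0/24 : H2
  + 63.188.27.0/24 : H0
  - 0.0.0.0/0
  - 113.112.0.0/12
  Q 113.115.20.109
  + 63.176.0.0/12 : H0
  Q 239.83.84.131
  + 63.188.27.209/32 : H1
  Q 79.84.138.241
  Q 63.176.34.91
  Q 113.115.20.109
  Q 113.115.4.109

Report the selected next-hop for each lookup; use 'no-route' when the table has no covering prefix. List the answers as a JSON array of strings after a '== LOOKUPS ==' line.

Process each operation:
  + 63.188.27.209/32 (H1) depth=32
  + 113.115.20.109/32 (H0) depth=32
  + 113.112.0.0/12 (H2) depth=12
  + 113.115.20.0/24 (H2) depth=24
  + 0.0.0.0/0 (H2) depth=0
  + 63.188.27.0/24 (H2) depth=24
  + 113.115.20.96/28 (H0) depth=28
  + 239.83.0.0/16 (H0) depth=16
  del 113.115.20.96/28 (clear depth 28)
  lookup 7.121.39.141: bits 00 walk d0:H2→d1:-→d2:- -> H2
  del 0.0.0.0/0 (clear depth 0)
  + 0.0.0.0/0 (H1) depth=0
  + 63.188.27.209/32 (H0) depth=32
  del 0.0.0.0/0 (clear depth 0)
  lookup 63.188.27.1: bits 001111111011110000011011 walk d0:-→d1:-→d2:-→d3:-→d4:-→d5:-→d6:-→d7:-→d8:-→d9:-→d10:-→d11:-→d12:-→d13:-→d14:-→d15:-→d16:-→d17:-→d18:-→d19:-→d20:-→d21:-→d22:-→d23:-→d24:H2 -> H2
  + 239.83.194.0/24 (H2) depth=24
  + 63.188.0.0/16 (H1) depth=16
  lookup 113.115.20.109: bits 01110001011100110001010001101101 walk d0:-→d1:-→d2:-→d3:-→d4:-→d5:-→d6:-→d7:-→d8:-→d9:-→d10:-→d11:-→d12:H2→d13:-→d14:-→d15:-→d16:-→d17:-→d18:-→d19:-→d20:-→d21:-→d22:-→d23:-→d24:H2→d25:-→d26:-→d27:-→d28:-→d29:-→d30:-→d31:-→d32:H0 -> H0
  + 63.176.0.0/12 (H2) depth=12
  lookup 113.115.20.109: bits 01110001011100110001010001101101 walk d0:-→d1:-→d2:-→d3:-→d4:-→d5:-→d6:-→d7:-→d8:-→d9:-→d10:-→d11:-→d12:H2→d13:-→d14:-→d15:-→d16:-→d17:-→d18:-→d19:-→d20:-→d21:-→d22:-→d23:-→d24:H2→d25:-→d26:-→d27:-→d28:-→d29:-→d30:-→d31:-→d32:H0 -> H0
  lookup 63.188.27.3: bits 001111111011110000011011 walk d0:-→d1:-→d2:-→d3:-→d4:-→d5:-→d6:-→d7:-→d8:-→d9:-→d10:-→d11:-→d12:H2→d13:-→d14:-→d15:-→d16:H1→d17:-→d18:-→d19:-→d20:-→d21:-→d22:-→d23:-→d24:H2 -> H2
  lookup 63.188.27.98: bits 001111111011110000011011 walk d0:-→d1:-→d2:-→d3:-→d4:-→d5:-→d6:-→d7:-→d8:-→d9:-→d10:-→d11:-→d12:H2→d13:-→d14:-→d15:-→d16:H1→d17:-→d18:-→d19:-→d20:-→d21:-→d22:-→d23:-→d24:H2 -> H2
  + 239.83.0.0/16 (H0) depth=16
  + 0.0.0.0/0 (H0) depth=0
  del 63.188.27.209/32 (clear depth 32)
  lookup 63.188.82.159: bits 00111111101111000 walk d0:H0→d1:-→d2:-→d3:-→d4:-→d5:-→d6:-→d7:-→d8:-→d9:-→d10:-→d11:-→d12:H2→d13:-→d14:-→d15:-→d16:H1→d17:- -> H1
  + 63.188.27.0/24 (H2) depth=24
  + 63.188.27.0/24 (H0) depth=24
  del 0.0.0.0/0 (clear depth 0)
  del 113.112.0.0/12 (clear depth 12)
  lookup 113.115.20.109: bits 01110001011100110001010001101101 walk d0:-→d1:-→d2:-→d3:-→d4:-→d5:-→d6:-→d7:-→d8:-→d9:-→d10:-→d11:-→d12:-→d13:-→d14:-→d15:-→d16:-→d17:-→d18:-→d19:-→d20:-→d21:-→d22:-→d23:-→d24:H2→d25:-→d26:-→d27:-→d28:-→d29:-→d30:-→d31:-→d32:H0 -> H0
  + 63.176.0.0/12 (H0) depth=12
  lookup 239.83.84.131: bits 1110111101010011 walk d0:-→d1:-→d2:-→d3:-→d4:-→d5:-→d6:-→d7:-→d8:-→d9:-→d10:-→d11:-→d12:-→d13:-→d14:-→d15:-→d16:H0 -> H0
  + 63.188.27.209/32 (H1) depth=32
  lookup 79.84.138.241: bits 01 walk d0:-→d1:-→d2:- -> no-route
  lookup 63.176.34.91: bits 001111111011 walk d0:-→d1:-→d2:-→d3:-→d4:-→d5:-→d6:-→d7:-→d8:-→d9:-→d10:-→d11:-→d12:H0 -> H0
  lookup 113.115.20.109: bits 01110001011100110001010001101101 walk d0:-→d1:-→d2:-→d3:-→d4:-→d5:-→d6:-→d7:-→d8:-→d9:-→d10:-→d11:-→d12:-→d13:-→d14:-→d15:-→d16:-→d17:-→d18:-→d19:-→d20:-→d21:-→d22:-→d23:-→d24:H2→d25:-→d26:-→d27:-→d28:-→d29:-→d30:-→d31:-→d32:H0 -> H0
  lookup 113.115.4.109: bits 0111000101110011000 walk d0:-→d1:-→d2:-→d3:-→d4:-→d5:-→d6:-→d7:-→d8:-→d9:-→d10:-→d11:-→d12:-→d13:-→d14:-→d15:-→d16:-→d17:-→d18:-→d19:- -> no-route

== LOOKUPS ==
["H2","H2","H0","H0","H2","H2","H1","H0","H0","no-route","H0","H0","no-route"]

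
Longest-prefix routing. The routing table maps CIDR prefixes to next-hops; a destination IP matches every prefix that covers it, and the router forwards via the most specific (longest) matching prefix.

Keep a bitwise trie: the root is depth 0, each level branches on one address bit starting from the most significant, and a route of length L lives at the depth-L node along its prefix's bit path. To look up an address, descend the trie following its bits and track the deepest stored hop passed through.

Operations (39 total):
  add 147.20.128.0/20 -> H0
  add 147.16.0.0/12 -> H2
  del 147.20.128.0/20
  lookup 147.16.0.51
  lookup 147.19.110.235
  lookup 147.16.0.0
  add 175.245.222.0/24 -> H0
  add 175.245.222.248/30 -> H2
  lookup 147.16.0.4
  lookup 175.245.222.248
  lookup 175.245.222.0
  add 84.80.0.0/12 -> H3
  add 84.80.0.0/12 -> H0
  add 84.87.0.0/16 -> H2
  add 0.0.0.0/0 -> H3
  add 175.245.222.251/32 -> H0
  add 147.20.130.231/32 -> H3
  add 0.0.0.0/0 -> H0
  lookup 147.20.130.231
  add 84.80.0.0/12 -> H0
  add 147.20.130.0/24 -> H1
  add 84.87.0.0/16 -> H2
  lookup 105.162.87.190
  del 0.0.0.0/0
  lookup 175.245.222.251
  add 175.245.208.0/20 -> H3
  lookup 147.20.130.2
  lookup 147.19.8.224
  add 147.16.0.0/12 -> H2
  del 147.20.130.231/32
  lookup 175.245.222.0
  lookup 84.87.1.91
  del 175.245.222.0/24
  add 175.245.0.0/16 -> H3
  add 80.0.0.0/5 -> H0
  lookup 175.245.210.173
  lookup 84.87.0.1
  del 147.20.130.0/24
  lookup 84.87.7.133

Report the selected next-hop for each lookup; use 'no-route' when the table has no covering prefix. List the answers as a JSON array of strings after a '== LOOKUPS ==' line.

Apply in order:
  + 147.20.128.0/20 (H0) depth=20
  + 147.16.0.0/12 (H2) depth=12
  del 147.20.128.0/20 (clear depth 20)
  ? 147.16.0.51  path d0:-→d1:-→d2:-→d3:-→d4:-→d5:-→d6:-→d7:-→d8:-→d9:-→d10:-→d11:-→d12:H2→d13:-  best=H2
  ? 147.19.110.235  path d0:-→d1:-→d2:-→d3:-→d4:-→d5:-→d6:-→d7:-→d8:-→d9:-→d10:-→d11:-→d12:H2→d13:-  best=H2
  ? 147.16.0.0  path d0:-→d1:-→d2:-→d3:-→d4:-→d5:-→d6:-→d7:-→d8:-→d9:-→d10:-→d11:-→d12:H2→d13:-  best=H2
  + 175.245.222.0/24 (H0) depth=24
  + 175.245.222.248/30 (H2) depth=30
  ? 147.16.0.4  path d0:-→d1:-→d2:-→d3:-→d4:-→d5:-→d6:-→d7:-→d8:-→d9:-→d10:-→d11:-→d12:H2→d13:-  best=H2
  ? 175.245.222.248  path d0:-→d1:-→d2:-→d3:-→d4:-→d5:-→d6:-→d7:-→d8:-→d9:-→d10:-→d11:-→d12:-→d13:-→d14:-→d15:-→d16:-→d17:-→d18:-→d19:-→d20:-→d21:-→d22:-→d23:-→d24:H0→d25:-→d26:-→d27:-→d28:-→d29:-→d30:H2  best=H2
  ? 175.245.222.0  path d0:-→d1:-→d2:-→d3:-→d4:-→d5:-→d6:-→d7:-→d8:-→d9:-→d10:-→d11:-→d12:-→d13:-→d14:-→d15:-→d16:-→d17:-→d18:-→d19:-→d20:-→d21:-→d22:-→d23:-→d24:H0  best=H0
  + 84.80.0.0/12 (H3) depth=12
  + 84.80.0.0/12 (H0) depth=12
  + 84.87.0.0/16 (H2) depth=16
  + 0.0.0.0/0 (H3) depth=0
  + 175.245.222.251/32 (H0) depth=32
  + 147.20.130.231/32 (H3) depth=32
  + 0.0.0.0/0 (H0) depth=0
  ? 147.20.130.231  path d0:H0→d1:-→d2:-→d3:-→d4:-→d5:-→d6:-→d7:-→d8:-→d9:-→d10:-→d11:-→d12:H2→d13:-→d14:-→d15:-→d16:-→d17:-→d18:-→d19:-→d20:-→d21:-→d22:-→d23:-→d24:-→d25:-→d26:-→d27:-→d28:-→d29:-→d30:-→d31:-→d32:H3  best=H3
  + 84.80.0.0/12 (H0) depth=12
  + 147.20.130.0/24 (H1) depth=24
  + 84.87.0.0/16 (H2) depth=16
  ? 105.162.87.190  path d0:H0→d1:-→d2:-  best=H0
  del 0.0.0.0/0 (clear depth 0)
  ? 175.245.222.251  path d0:-→d1:-→d2:-→d3:-→d4:-→d5:-→d6:-→d7:-→d8:-→d9:-→d10:-→d11:-→d12:-→d13:-→d14:-→d15:-→d16:-→d17:-→d18:-→d19:-→d20:-→d21:-→d22:-→d23:-→d24:H0→d25:-→d26:-→d27:-→d28:-→d29:-→d30:H2→d31:-→d32:H0  best=H0
  + 175.245.208.0/20 (H3) depth=20
  ? 147.20.130.2  path d0:-→d1:-→d2:-→d3:-→d4:-→d5:-→d6:-→d7:-→d8:-→d9:-→d10:-→d11:-→d12:H2→d13:-→d14:-→d15:-→d16:-→d17:-→d18:-→d19:-→d20:-→d21:-→d22:-→d23:-→d24:H1  best=H1
  ? 147.19.8.224  path d0:-→d1:-→d2:-→d3:-→d4:-→d5:-→d6:-→d7:-→d8:-→d9:-→d10:-→d11:-→d12:H2→d13:-  best=H2
  + 147.16.0.0/12 (H2) depth=12
  del 147.20.130.231/32 (clear depth 32)
  ? 175.245.222.0  path d0:-→d1:-→d2:-→d3:-→d4:-→d5:-→d6:-→d7:-→d8:-→d9:-→d10:-→d11:-→d12:-→d13:-→d14:-→d15:-→d16:-→d17:-→d18:-→d19:-→d20:H3→d21:-→d22:-→d23:-→d24:H0  best=H0
  ? 84.87.1.91  path d0:-→d1:-→d2:-→d3:-→d4:-→d5:-→d6:-→d7:-→d8:-→d9:-→d10:-→d11:-→d12:H0→d13:-→d14:-→d15:-→d16:H2  best=H2
  del 175.245.222.0/24 (clear depth 24)
  + 175.245.0.0/16 (H3) depth=16
  + 80.0.0.0/5 (H0) depth=5
  ? 175.245.210.173  path d0:-→d1:-→d2:-→d3:-→d4:-→d5:-→d6:-→d7:-→d8:-→d9:-→d10:-→d11:-→d12:-→d13:-→d14:-→d15:-→d16:H3→d17:-→d18:-→d19:-→d20:H3  best=H3
  ? 84.87.0.1  path d0:-→d1:-→d2:-→d3:-→d4:-→d5:H0→d6:-→d7:-→d8:-→d9:-→d10:-→d11:-→d12:H0→d13:-→d14:-→d15:-→d16:H2  best=H2
  del 147.20.130.0/24 (clear depth 24)
  ? 84.87.7.133  path d0:-→d1:-→d2:-→d3:-→d4:-→d5:H0→d6:-→d7:-→d8:-→d9:-→d10:-→d11:-→d12:H0→d13:-→d14:-→d15:-→d16:H2  best=H2

== LOOKUPS ==
["H2","H2","H2","H2","H2","H0","H3","H0","H0","H1","H2","H0","H2","H3","H2","H2"]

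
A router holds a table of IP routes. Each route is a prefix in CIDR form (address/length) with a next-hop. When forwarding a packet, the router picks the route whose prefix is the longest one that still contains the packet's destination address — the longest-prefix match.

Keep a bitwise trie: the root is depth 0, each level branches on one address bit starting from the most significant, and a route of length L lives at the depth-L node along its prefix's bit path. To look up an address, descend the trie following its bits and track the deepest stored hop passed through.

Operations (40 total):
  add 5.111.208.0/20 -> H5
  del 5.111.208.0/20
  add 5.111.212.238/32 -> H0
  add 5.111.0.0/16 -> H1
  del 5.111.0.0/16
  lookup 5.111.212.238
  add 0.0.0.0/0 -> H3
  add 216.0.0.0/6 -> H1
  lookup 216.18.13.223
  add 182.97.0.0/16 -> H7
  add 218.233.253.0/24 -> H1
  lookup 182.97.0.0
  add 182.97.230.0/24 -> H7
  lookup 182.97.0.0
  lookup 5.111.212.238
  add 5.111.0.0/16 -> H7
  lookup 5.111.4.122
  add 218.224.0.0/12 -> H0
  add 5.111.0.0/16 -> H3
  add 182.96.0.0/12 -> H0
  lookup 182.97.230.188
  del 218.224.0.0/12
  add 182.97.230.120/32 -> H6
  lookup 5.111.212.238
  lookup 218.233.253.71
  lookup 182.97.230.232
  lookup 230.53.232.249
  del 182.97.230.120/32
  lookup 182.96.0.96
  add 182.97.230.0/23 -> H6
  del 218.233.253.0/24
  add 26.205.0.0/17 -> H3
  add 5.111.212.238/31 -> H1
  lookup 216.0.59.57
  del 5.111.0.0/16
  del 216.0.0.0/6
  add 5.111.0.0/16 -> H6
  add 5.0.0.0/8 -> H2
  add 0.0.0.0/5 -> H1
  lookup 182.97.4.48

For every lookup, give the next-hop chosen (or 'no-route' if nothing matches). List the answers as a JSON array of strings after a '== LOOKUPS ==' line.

Trace:
  + 5.111.208.0/20 (H5) depth=20
  del 5.111.208.0/20 (clear depth 20)
  + 5.111.212.238/32 (H0) depth=32
  + 5.111.0.0/16 (H1) depth=16
  del 5.111.0.0/16 (clear depth 16)
  Q 5.111.212.238: descend 00000101011011111101010011101110 ; hops seen [H0] ; pick H0
  + 0.0.0.0/0 (H3) depth=0
  + 216.0.0.0/6 (H1) depth=6
  Q 216.18.13.223: descend 110110 ; hops seen [H3,H1] ; pick H1
  + 182.97.0.0/16 (H7) depth=16
  + 218.233.253.0/24 (H1) depth=24
  Q 182.97.0.0: descend 1011011001100001 ; hops seen [H3,H7] ; pick H7
  + 182.97.230.0/24 (H7) depth=24
  Q 182.97.0.0: descend 1011011001100001 ; hops seen [H3,H7] ; pick H7
  Q 5.111.212.238: descend 00000101011011111101010011101110 ; hops seen [H3,H0] ; pick H0
  + 5.111.0.0/16 (H7) depth=16
  Q 5.111.4.122: descend 0000010101101111 ; hops seen [H3,H7] ; pick H7
  + 218.224.0.0/12 (H0) depth=12
  + 5.111.0.0/16 (H3) depth=16
  + 182.96.0.0/12 (H0) depth=12
  Q 182.97.230.188: descend 101101100110000111100110 ; hops seen [H3,H0,H7,H7] ; pick H7
  del 218.224.0.0/12 (clear depth 12)
  + 182.97.230.120/32 (H6) depth=32
  Q 5.111.212.238: descend 00000101011011111101010011101110 ; hops seen [H3,H3,H0] ; pick H0
  Q 218.233.253.71: descend 110110101110100111111101 ; hops seen [H3,H1,H1] ; pick H1
  Q 182.97.230.232: descend 101101100110000111100110 ; hops seen [H3,H0,H7,H7] ; pick H7
  Q 230.53.232.249: descend 11 ; hops seen [H3] ; pick H3
  del 182.97.230.120/32 (clear depth 32)
  Q 182.96.0.96: descend 101101100110000 ; hops seen [H3,H0] ; pick H0
  + 182.97.230.0/23 (H6) depth=23
  del 218.233.253.0/24 (clear depth 24)
  + 26.205.0.0/17 (H3) depth=17
  + 5.111.212.238/31 (H1) depth=31
  Q 216.0.59.57: descend 110110 ; hops seen [H3,H1] ; pick H1
  del 5.111.0.0/16 (clear depth 16)
  del 216.0.0.0/6 (clear depth 6)
  + 5.111.0.0/16 (H6) depth=16
  + 5.0.0.0/8 (H2) depth=8
  + 0.0.0.0/5 (H1) depth=5
  Q 182.97.4.48: descend 1011011001100001 ; hops seen [H3,H0,H7] ; pick H7

== LOOKUPS ==
["H0","H1","H7","H7","H0","H7","H7","H0","H1","H7","H3","H0","H1","H7"]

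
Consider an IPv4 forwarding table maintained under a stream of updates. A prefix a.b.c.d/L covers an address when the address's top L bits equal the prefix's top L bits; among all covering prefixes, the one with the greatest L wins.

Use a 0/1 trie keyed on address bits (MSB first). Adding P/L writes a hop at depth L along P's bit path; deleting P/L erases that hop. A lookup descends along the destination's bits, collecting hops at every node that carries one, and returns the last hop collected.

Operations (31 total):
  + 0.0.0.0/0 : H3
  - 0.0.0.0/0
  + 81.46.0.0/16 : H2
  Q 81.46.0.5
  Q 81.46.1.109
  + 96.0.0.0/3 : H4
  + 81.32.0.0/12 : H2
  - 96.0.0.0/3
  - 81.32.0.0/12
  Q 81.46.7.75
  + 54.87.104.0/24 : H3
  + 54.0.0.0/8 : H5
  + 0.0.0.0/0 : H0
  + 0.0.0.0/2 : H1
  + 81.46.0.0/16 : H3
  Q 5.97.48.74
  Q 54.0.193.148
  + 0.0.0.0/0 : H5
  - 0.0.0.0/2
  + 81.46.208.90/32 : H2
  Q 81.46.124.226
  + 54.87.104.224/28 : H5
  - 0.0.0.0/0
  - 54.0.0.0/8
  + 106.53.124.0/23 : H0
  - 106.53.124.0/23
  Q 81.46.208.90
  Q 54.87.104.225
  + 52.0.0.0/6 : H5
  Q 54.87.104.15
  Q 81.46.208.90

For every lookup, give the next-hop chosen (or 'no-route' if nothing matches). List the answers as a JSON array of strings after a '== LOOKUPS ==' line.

Apply in order:
  add 0.0.0.0/0 -> H3 at depth 0
  - 0.0.0.0/0 clear@0
  add 81.46.0.0/16 -> H2 at depth 16
  Q 81.46.0.5: descend 0101000100101110 ; hops seen [H2] ; pick H2
  Q 81.46.1.109: descend 0101000100101110 ; hops seen [H2] ; pick H2
  add 96.0.0.0/3 -> H4 at depth 3
  add 81.32.0.0/12 -> H2 at depth 12
  - 96.0.0.0/3 clear@3
  - 81.32.0.0/12 clear@12
  Q 81.46.7.75: descend 0101000100101110 ; hops seen [H2] ; pick H2
  add 54.87.104.0/24 -> H3 at depth 24
  add 54.0.0.0/8 -> H5 at depth 8
  add 0.0.0.0/0 -> H0 at depth 0
  add 0.0.0.0/2 -> H1 at depth 2
  add 81.46.0.0/16 -> H3 at depth 16
  Q 5.97.48.74: descend 00 ; hops seen [H0,H1] ; pick H1
  Q 54.0.193.148: descend 001101100 ; hops seen [H0,H1,H5] ; pick H5
  add 0.0.0.0/0 -> H5 at depth 0
  - 0.0.0.0/2 clear@2
  add 81.46.208.90/32 -> H2 at depth 32
  Q 81.46.124.226: descend 0101000100101110 ; hops seen [H5,H3] ; pick H3
  add 54.87.104.224/28 -> H5 at depth 28
  - 0.0.0.0/0 clear@0
  - 54.0.0.0/8 clear@8
  add 106.53.124.0/23 -> H0 at depth 23
  - 106.53.124.0/23 clear@23
  Q 81.46.208.90: descend 01010001001011101101000001011010 ; hops seen [H3,H2] ; pick H2
  Q 54.87.104.225: descend 0011011001010111011010001110 ; hops seen [H3,H5] ; pick H5
  add 52.0.0.0/6 -> H5 at depth 6
  Q 54.87.104.15: descend 001101100101011101101000 ; hops seen [H5,H3] ; pick H3
  Q 81.46.208.90: descend 01010001001011101101000001011010 ; hops seen [H3,H2] ; pick H2

== LOOKUPS ==
["H2","H2","H2","H1","H5","H3","H2","H5","H3","H2"]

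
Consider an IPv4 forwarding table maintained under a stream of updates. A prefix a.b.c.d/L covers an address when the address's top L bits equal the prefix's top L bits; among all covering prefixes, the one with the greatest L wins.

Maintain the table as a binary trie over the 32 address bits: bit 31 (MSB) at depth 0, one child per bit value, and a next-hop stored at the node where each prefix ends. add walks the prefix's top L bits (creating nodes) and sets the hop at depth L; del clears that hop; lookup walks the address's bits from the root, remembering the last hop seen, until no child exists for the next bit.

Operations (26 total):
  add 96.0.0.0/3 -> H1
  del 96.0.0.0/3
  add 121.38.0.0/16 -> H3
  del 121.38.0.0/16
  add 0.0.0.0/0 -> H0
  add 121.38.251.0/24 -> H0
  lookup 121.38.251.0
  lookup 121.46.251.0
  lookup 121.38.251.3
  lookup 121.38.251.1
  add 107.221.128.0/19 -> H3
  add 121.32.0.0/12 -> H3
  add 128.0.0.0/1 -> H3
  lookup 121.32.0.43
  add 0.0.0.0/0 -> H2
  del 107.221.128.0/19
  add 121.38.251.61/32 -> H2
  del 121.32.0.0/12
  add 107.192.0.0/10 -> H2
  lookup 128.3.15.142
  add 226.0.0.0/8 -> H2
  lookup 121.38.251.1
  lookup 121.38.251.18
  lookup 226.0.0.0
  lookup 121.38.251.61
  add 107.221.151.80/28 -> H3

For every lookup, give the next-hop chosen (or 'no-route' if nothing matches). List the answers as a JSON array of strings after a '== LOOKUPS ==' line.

Apply in order:
  add 96.0.0.0/3 -> H1 at depth 3
  - 96.0.0.0/3 clear@3
  add 121.38.0.0/16 -> H3 at depth 16
  - 121.38.0.0/16 clear@16
  add 0.0.0.0/0 -> H0 at depth 0
  add 121.38.251.0/24 -> H0 at depth 24
  ? 121.38.251.0  path d0:H0→d1:-→d2:-→d3:-→d4:-→d5:-→d6:-→d7:-→d8:-→d9:-→d10:-→d11:-→d12:-→d13:-→d14:-→d15:-→d16:-→d17:-→d18:-→d19:-→d20:-→d21:-→d22:-→d23:-→d24:H0  best=H0
  ? 121.46.251.0  path d0:H0→d1:-→d2:-→d3:-→d4:-→d5:-→d6:-→d7:-→d8:-→d9:-→d10:-→d11:-→d12:-  best=H0
  ? 121.38.251.3  path d0:H0→d1:-→d2:-→d3:-→d4:-→d5:-→d6:-→d7:-→d8:-→d9:-→d10:-→d11:-→d12:-→d13:-→d14:-→d15:-→d16:-→d17:-→d18:-→d19:-→d20:-→d21:-→d22:-→d23:-→d24:H0  best=H0
  ? 121.38.251.1  path d0:H0→d1:-→d2:-→d3:-→d4:-→d5:-→d6:-→d7:-→d8:-→d9:-→d10:-→d11:-→d12:-→d13:-→d14:-→d15:-→d16:-→d17:-→d18:-→d19:-→d20:-→d21:-→d22:-→d23:-→d24:H0  best=H0
  add 107.221.128.0/19 -> H3 at depth 19
  add 121.32.0.0/12 -> H3 at depth 12
  add 128.0.0.0/1 -> H3 at depth 1
  ? 121.32.0.43  path d0:H0→d1:-→d2:-→d3:-→d4:-→d5:-→d6:-→d7:-→d8:-→d9:-→d10:-→d11:-→d12:H3→d13:-  best=H3
  add 0.0.0.0/0 -> H2 at depth 0
  - 107.221.128.0/19 clear@19
  add 121.38.251.61/32 -> H2 at depth 32
  - 121.32.0.0/12 clear@12
  add 107.192.0.0/10 -> H2 at depth 10
  ? 128.3.15.142  path d0:H2→d1:H3  best=H3
  add 226.0.0.0/8 -> H2 at depth 8
  ? 121.38.251.1  path d0:H2→d1:-→d2:-→d3:-→d4:-→d5:-→d6:-→d7:-→d8:-→d9:-→d10:-→d11:-→d12:-→d13:-→d14:-→d15:-→d16:-→d17:-→d18:-→d19:-→d20:-→d21:-→d22:-→d23:-→d24:H0→d25:-→d26:-  best=H0
  ? 121.38.251.18  path d0:H2→d1:-→d2:-→d3:-→d4:-→d5:-→d6:-→d7:-→d8:-→d9:-→d10:-→d11:-→d12:-→d13:-→d14:-→d15:-→d16:-→d17:-→d18:-→d19:-→d20:-→d21:-→d22:-→d23:-→d24:H0→d25:-→d26:-  best=H0
  ? 226.0.0.0  path d0:H2→d1:H3→d2:-→d3:-→d4:-→d5:-→d6:-→d7:-→d8:H2  best=H2
  ? 121.38.251.61  path d0:H2→d1:-→d2:-→d3:-→d4:-→d5:-→d6:-→d7:-→d8:-→d9:-→d10:-→d11:-→d12:-→d13:-→d14:-→d15:-→d16:-→d17:-→d18:-→d19:-→d20:-→d21:-→d22:-→d23:-→d24:H0→d25:-→d26:-→d27:-→d28:-→d29:-→d30:-→d31:-→d32:H2  best=H2
  add 107.221.151.80/28 -> H3 at depth 28

== LOOKUPS ==
["H0","H0","H0","H0","H3","H3","H0","H0","H2","H2"]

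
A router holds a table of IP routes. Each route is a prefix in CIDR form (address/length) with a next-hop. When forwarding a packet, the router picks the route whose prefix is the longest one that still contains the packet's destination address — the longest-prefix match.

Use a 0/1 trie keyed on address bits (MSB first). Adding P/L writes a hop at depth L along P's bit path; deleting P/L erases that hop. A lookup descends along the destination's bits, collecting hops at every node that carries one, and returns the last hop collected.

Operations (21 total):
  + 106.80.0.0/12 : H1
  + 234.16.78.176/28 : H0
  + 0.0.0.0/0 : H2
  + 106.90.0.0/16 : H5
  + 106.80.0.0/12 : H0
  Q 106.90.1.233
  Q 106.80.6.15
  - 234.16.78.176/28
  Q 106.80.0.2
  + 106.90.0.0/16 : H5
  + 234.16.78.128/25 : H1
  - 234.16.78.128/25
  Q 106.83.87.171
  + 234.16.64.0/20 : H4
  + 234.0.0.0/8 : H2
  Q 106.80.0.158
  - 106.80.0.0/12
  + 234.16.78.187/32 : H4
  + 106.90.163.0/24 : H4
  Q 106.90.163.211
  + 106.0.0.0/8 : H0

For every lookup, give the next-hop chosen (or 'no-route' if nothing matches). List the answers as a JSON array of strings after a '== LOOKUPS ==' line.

Process each operation:
  + 106.80.0.0/12 (H1) depth=12
  + 234.16.78.176/28 (H0) depth=28
  + 0.0.0.0/0 (H2) depth=0
  + 106.90.0.0/16 (H5) depth=16
  + 106.80.0.0/12 (H0) depth=12
  ? 106.90.1.233  path d0:H2→d1:-→d2:-→d3:-→d4:-→d5:-→d6:-→d7:-→d8:-→d9:-→d10:-→d11:-→d12:H0→d13:-→d14:-→d15:-→d16:H5  best=H5
  ? 106.80.6.15  path d0:H2→d1:-→d2:-→d3:-→d4:-→d5:-→d6:-→d7:-→d8:-→d9:-→d10:-→d11:-→d12:H0  best=H0
  del 234.16.78.176/28 (clear depth 28)
  ? 106.80.0.2  path d0:H2→d1:-→d2:-→d3:-→d4:-→d5:-→d6:-→d7:-→d8:-→d9:-→d10:-→d11:-→d12:H0  best=H0
  + 106.90.0.0/16 (H5) depth=16
  + 234.16.78.128/25 (H1) depth=25
  del 234.16.78.128/25 (clear depth 25)
  ? 106.83.87.171  path d0:H2→d1:-→d2:-→d3:-→d4:-→d5:-→d6:-→d7:-→d8:-→d9:-→d10:-→d11:-→d12:H0  best=H0
  + 234.16.64.0/20 (H4) depth=20
  + 234.0.0.0/8 (H2) depth=8
  ? 106.80.0.158  path d0:H2→d1:-→d2:-→d3:-→d4:-→d5:-→d6:-→d7:-→d8:-→d9:-→d10:-→d11:-→d12:H0  best=H0
  del 106.80.0.0/12 (clear depth 12)
  + 234.16.78.187/32 (H4) depth=32
  + 106.90.163.0/24 (H4) depth=24
  ? 106.90.163.211  path d0:H2→d1:-→d2:-→d3:-→d4:-→d5:-→d6:-→d7:-→d8:-→d9:-→d10:-→d11:-→d12:-→d13:-→d14:-→d15:-→d16:H5→d17:-→d18:-→d19:-→d20:-→d21:-→d22:-→d23:-→d24:H4  best=H4
  + 106.0.0.0/8 (H0) depth=8

== LOOKUPS ==
["H5","H0","H0","H0","H0","H4"]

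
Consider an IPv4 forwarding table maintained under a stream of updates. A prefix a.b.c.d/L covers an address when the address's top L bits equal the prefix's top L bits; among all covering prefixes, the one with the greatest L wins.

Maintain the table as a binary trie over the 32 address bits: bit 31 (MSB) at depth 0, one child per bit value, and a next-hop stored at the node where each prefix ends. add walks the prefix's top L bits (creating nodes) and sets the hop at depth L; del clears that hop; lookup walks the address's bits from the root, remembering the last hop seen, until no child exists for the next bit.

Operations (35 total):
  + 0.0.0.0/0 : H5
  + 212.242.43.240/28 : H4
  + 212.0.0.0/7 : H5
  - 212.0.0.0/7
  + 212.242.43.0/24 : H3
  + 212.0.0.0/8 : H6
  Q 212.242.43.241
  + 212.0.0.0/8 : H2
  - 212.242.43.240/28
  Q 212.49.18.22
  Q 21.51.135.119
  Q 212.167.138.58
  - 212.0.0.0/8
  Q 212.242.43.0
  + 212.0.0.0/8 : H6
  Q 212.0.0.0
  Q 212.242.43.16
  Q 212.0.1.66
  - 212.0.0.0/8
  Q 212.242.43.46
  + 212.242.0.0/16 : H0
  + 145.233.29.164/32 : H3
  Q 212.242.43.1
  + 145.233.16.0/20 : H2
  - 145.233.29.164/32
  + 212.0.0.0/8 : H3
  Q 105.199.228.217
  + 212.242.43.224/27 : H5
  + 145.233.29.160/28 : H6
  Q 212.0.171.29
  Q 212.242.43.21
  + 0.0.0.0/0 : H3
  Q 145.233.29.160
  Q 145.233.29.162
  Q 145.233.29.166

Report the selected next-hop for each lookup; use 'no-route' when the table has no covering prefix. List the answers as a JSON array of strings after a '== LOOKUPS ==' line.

Apply in order:
  + 0.0.0.0/0 (H5) depth=0
  + 212.242.43.240/28 (H4) depth=28
  + 212.0.0.0/7 (H5) depth=7
  del 212.0.0.0/7 (clear depth 7)
  + 212.242.43.0/24 (H3) depth=24
  + 212.0.0.0/8 (H6) depth=8
  lookup 212.242.43.241: bits 1101010011110010001010111111 walk d0:H5→d1:-→d2:-→d3:-→d4:-→d5:-→d6:-→d7:-→d8:H6→d9:-→d10:-→d11:-→d12:-→d13:-→d14:-→d15:-→d16:-→d17:-→d18:-→d19:-→d20:-→d21:-→d22:-→d23:-→d24:H3→d25:-→d26:-→d27:-→d28:H4 -> H4
  + 212.0.0.0/8 (H2) depth=8
  del 212.242.43.240/28 (clear depth 28)
  lookup 212.49.18.22: bits 11010100 walk d0:H5→d1:-→d2:-→d3:-→d4:-→d5:-→d6:-→d7:-→d8:H2 -> H2
  lookup 21.51.135.119: bits ε walk d0:H5 -> H5
  lookup 212.167.138.58: bits 110101001 walk d0:H5→d1:-→d2:-→d3:-→d4:-→d5:-→d6:-→d7:-→d8:H2→d9:- -> H2
  del 212.0.0.0/8 (clear depth 8)
  lookup 212.242.43.0: bits 110101001111001000101011 walk d0:H5→d1:-→d2:-→d3:-→d4:-→d5:-→d6:-→d7:-→d8:-→d9:-→d10:-→d11:-→d12:-→d13:-→d14:-→d15:-→d16:-→d17:-→d18:-→d19:-→d20:-→d21:-→d22:-→d23:-→d24:H3 -> H3
  + 212.0.0.0/8 (H6) depth=8
  lookup 212.0.0.0: bits 11010100 walk d0:H5→d1:-→d2:-→d3:-→d4:-→d5:-→d6:-→d7:-→d8:H6 -> H6
  lookup 212.242.43.16: bits 110101001111001000101011 walk d0:H5→d1:-→d2:-→d3:-→d4:-→d5:-→d6:-→d7:-→d8:H6→d9:-→d10:-→d11:-→d12:-→d13:-→d14:-→d15:-→d16:-→d17:-→d18:-→d19:-→d20:-→d21:-→d22:-→d23:-→d24:H3 -> H3
  lookup 212.0.1.66: bits 11010100 walk d0:H5→d1:-→d2:-→d3:-→d4:-→d5:-→d6:-→d7:-→d8:H6 -> H6
  del 212.0.0.0/8 (clear depth 8)
  lookup 212.242.43.46: bits 110101001111001000101011 walk d0:H5→d1:-→d2:-→d3:-→d4:-→d5:-→d6:-→d7:-→d8:-→d9:-→d10:-→d11:-→d12:-→d13:-→d14:-→d15:-→d16:-→d17:-→d18:-→d19:-→d20:-→d21:-→d22:-→d23:-→d24:H3 -> H3
  + 212.242.0.0/16 (H0) depth=16
  + 145.233.29.164/32 (H3) depth=32
  lookup 212.242.43.1: bits 110101001111001000101011 walk d0:H5→d1:-→d2:-→d3:-→d4:-→d5:-→d6:-→d7:-→d8:-→d9:-→d10:-→d11:-→d12:-→d13:-→d14:-→d15:-→d16:H0→d17:-→d18:-→d19:-→d20:-→d21:-→d22:-→d23:-→d24:H3 -> H3
  + 145.233.16.0/20 (H2) depth=20
  del 145.233.29.164/32 (clear depth 32)
  + 212.0.0.0/8 (H3) depth=8
  lookup 105.199.228.217: bits ε walk d0:H5 -> H5
  + 212.242.43.224/27 (H5) depth=27
  + 145.233.29.160/28 (H6) depth=28
  lookup 212.0.171.29: bits 11010100 walk d0:H5→d1:-→d2:-→d3:-→d4:-→d5:-→d6:-→d7:-→d8:H3 -> H3
  lookup 212.242.43.21: bits 110101001111001000101011 walk d0:H5→d1:-→d2:-→d3:-→d4:-→d5:-→d6:-→d7:-→d8:H3→d9:-→d10:-→d11:-→d12:-→d13:-→d14:-→d15:-→d16:H0→d17:-→d18:-→d19:-→d20:-→d21:-→d22:-→d23:-→d24:H3 -> H3
  + 0.0.0.0/0 (H3) depth=0
  lookup 145.233.29.160: bits 10010001111010010001110110100 walk d0:H3→d1:-→d2:-→d3:-→d4:-→d5:-→d6:-→d7:-→d8:-→d9:-→d10:-→d11:-→d12:-→d13:-→d14:-→d15:-→d16:-→d17:-→d18:-→d19:-→d20:H2→d21:-→d22:-→d23:-→d24:-→d25:-→d26:-→d27:-→d28:H6→d29:- -> H6
  lookup 145.233.29.162: bits 10010001111010010001110110100 walk d0:H3→d1:-→d2:-→d3:-→d4:-→d5:-→d6:-→d7:-→d8:-→d9:-→d10:-→d11:-→d12:-→d13:-→d14:-→d15:-→d16:-→d17:-→d18:-→d19:-→d20:H2→d21:-→d22:-→d23:-→d24:-→d25:-→d26:-→d27:-→d28:H6→d29:- -> H6
  lookup 145.233.29.166: bits 100100011110100100011101101001 walk d0:H3→d1:-→d2:-→d3:-→d4:-→d5:-→d6:-→d7:-→d8:-→d9:-→d10:-→d11:-→d12:-→d13:-→d14:-→d15:-→d16:-→d17:-→d18:-→d19:-→d20:H2→d21:-→d22:-→d23:-→d24:-→d25:-→d26:-→d27:-→d28:H6→d29:-→d30:- -> H6

== LOOKUPS ==
["H4","H2","H5","H2","H3","H6","H3","H6","H3","H3","H5","H3","H3","H6","H6","H6"]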